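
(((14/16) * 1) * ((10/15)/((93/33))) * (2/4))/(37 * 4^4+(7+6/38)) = 1463/133997376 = 0.00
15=15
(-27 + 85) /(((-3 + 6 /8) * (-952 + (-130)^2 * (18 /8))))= -232 /333657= -0.00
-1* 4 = -4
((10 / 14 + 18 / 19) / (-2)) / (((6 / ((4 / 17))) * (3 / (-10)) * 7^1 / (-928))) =-120640 / 8379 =-14.40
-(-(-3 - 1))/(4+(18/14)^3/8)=-10976/11705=-0.94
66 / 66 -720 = -719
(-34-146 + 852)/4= 168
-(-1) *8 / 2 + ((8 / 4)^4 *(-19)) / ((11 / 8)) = -217.09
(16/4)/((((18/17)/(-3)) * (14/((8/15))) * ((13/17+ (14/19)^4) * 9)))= -301302152/6654439575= -0.05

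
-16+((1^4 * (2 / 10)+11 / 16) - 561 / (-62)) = -15039 / 2480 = -6.06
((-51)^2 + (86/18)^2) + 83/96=6803201/2592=2624.69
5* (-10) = -50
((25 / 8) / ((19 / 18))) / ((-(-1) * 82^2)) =225 / 511024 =0.00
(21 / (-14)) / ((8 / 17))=-51 / 16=-3.19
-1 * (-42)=42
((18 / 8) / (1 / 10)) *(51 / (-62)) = -2295 / 124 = -18.51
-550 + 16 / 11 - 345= -9829 / 11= -893.55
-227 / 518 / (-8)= 227 / 4144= 0.05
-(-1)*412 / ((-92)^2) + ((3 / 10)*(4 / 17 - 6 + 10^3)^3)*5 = 15325731567058631 / 10395908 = 1474208079.47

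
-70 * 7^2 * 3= -10290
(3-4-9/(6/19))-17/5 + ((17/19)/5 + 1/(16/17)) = -48121/1520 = -31.66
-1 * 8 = -8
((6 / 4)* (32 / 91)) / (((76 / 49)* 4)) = 21 / 247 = 0.09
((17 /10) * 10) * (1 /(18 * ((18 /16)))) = 68 /81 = 0.84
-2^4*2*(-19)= 608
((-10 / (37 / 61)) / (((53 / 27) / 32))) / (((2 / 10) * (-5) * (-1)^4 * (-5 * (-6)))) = 17568 / 1961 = 8.96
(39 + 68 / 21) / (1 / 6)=1774 / 7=253.43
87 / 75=29 / 25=1.16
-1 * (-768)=768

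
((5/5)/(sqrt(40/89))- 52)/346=-26/173+ sqrt(890)/6920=-0.15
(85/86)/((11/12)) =510/473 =1.08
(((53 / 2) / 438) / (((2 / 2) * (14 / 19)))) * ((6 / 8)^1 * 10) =5035 / 8176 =0.62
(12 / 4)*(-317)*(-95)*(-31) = -2800695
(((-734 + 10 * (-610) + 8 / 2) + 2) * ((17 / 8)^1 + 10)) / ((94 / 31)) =-5132949 / 188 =-27302.92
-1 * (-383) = 383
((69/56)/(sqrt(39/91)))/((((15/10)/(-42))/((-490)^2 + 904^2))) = -12159134*sqrt(21) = -55720151.94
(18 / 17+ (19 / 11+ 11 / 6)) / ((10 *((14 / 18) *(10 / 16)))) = 31098 / 32725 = 0.95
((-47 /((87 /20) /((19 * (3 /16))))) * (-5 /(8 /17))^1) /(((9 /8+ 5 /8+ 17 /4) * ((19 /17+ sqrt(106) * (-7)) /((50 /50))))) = -153555815 * sqrt(106) /1671185088 - 24517315 /1671185088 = -0.96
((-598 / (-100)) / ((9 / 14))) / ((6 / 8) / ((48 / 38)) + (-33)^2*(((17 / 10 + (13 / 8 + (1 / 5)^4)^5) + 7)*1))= 261625000000000000000 / 615239444712856756387293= 0.00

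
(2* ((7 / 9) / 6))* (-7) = -1.81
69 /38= 1.82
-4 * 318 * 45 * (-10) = 572400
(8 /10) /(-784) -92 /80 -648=-159042 /245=-649.15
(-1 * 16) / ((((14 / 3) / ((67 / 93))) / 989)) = -530104 / 217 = -2442.88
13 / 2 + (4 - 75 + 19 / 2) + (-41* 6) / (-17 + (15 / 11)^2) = -38.75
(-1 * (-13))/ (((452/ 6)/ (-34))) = -663/ 113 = -5.87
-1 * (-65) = 65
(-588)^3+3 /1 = -203297469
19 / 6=3.17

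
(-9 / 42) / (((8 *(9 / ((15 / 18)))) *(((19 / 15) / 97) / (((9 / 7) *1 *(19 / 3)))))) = -2425 / 1568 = -1.55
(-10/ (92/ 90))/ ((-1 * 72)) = 25/ 184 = 0.14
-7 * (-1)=7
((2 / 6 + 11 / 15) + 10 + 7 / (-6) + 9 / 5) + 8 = 197 / 10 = 19.70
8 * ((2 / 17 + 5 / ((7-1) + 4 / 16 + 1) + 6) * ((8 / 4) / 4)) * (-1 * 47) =-630928 / 493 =-1279.77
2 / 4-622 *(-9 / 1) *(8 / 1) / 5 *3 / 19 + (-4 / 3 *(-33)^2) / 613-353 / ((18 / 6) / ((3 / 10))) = 1377.06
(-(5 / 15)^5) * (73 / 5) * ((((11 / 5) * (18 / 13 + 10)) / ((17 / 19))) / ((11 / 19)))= -3900244 / 1342575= -2.91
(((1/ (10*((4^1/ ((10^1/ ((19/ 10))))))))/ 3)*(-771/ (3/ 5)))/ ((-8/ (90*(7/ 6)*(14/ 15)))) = 314825/ 456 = 690.41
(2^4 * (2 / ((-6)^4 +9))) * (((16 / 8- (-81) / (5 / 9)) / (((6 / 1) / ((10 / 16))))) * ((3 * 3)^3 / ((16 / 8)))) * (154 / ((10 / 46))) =97480.73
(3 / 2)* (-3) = -9 / 2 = -4.50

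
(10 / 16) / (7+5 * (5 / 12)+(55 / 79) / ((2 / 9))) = 1185 / 23162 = 0.05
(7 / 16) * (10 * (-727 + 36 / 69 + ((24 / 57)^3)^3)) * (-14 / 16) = 1320987485519483915 / 474996291130688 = 2781.05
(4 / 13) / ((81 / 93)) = 124 / 351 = 0.35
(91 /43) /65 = 7 /215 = 0.03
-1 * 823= -823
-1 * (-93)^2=-8649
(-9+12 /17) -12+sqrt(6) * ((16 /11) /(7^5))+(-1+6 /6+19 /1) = -1.29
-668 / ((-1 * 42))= 334 / 21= 15.90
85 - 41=44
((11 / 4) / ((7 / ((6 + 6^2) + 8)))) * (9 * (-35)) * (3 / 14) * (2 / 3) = -12375 / 14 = -883.93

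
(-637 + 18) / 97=-6.38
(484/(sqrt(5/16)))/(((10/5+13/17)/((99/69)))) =449.32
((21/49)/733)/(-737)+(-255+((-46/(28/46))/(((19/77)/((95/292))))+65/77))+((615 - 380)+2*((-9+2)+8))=-128967795093/1104211724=-116.80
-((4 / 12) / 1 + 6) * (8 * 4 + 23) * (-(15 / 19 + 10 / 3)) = 12925 / 9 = 1436.11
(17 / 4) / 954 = 17 / 3816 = 0.00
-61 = -61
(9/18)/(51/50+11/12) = 150/581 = 0.26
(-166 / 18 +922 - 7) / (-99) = -8152 / 891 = -9.15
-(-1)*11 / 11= 1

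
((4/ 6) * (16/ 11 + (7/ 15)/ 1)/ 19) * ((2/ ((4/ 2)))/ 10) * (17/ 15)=5389/ 705375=0.01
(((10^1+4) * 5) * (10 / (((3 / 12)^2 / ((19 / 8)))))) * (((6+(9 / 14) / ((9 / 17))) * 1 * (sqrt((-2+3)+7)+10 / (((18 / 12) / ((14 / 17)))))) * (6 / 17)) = 563415.46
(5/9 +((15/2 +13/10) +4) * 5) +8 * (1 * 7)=1085/9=120.56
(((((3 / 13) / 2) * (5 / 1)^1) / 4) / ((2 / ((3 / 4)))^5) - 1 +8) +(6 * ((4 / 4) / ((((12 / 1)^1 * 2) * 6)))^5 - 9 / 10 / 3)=4494886132007 / 670771445760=6.70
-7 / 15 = -0.47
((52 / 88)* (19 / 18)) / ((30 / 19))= 4693 / 11880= 0.40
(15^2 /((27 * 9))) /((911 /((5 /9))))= 125 /221373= 0.00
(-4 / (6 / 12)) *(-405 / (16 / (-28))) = -5670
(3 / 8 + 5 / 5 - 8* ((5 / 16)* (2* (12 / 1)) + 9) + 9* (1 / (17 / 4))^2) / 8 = -16.27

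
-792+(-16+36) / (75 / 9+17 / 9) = -18171 / 23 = -790.04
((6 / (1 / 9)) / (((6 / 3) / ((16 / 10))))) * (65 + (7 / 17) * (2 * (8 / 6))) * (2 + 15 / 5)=242712 / 17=14277.18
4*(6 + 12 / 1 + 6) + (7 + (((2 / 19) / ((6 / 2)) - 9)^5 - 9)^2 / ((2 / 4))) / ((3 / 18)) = 4857401263454614294372917838 / 120677777152297083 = 40251000458.22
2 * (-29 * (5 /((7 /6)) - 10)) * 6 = 1988.57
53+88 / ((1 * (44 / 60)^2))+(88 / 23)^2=1345791 / 5819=231.28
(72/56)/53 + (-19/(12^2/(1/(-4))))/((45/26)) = 208277/4808160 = 0.04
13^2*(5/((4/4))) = 845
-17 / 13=-1.31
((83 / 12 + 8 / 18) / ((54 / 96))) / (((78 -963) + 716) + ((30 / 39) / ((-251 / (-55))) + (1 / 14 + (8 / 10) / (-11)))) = -0.08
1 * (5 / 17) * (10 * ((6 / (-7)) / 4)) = -75 / 119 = -0.63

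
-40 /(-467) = 40 /467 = 0.09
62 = 62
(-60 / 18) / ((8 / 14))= -35 / 6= -5.83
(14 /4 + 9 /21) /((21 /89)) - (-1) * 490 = 148955 /294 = 506.65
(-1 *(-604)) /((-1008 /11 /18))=-1661 /14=-118.64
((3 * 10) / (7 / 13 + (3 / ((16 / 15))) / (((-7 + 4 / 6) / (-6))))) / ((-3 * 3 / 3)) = -19760 / 6329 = -3.12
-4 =-4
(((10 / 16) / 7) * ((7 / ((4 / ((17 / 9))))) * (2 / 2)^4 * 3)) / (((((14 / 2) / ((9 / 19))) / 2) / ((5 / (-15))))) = -85 / 2128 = -0.04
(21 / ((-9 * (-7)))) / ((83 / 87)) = 29 / 83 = 0.35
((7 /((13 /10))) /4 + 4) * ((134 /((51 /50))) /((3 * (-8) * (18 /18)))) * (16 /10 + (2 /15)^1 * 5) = -46565 /702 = -66.33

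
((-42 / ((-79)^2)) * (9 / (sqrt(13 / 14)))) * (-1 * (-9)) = -3402 * sqrt(182) / 81133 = -0.57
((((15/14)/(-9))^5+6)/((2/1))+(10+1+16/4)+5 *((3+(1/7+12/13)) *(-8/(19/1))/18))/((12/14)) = 1131403595869/55338401664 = 20.45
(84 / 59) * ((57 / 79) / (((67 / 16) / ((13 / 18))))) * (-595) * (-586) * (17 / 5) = 65590126784 / 312287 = 210031.56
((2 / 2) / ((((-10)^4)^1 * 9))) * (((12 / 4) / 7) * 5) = 1 / 42000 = 0.00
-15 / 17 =-0.88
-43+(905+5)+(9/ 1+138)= 1014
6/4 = 3/2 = 1.50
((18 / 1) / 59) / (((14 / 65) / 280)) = 396.61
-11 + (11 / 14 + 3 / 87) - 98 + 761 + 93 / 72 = 654.11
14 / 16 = 7 / 8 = 0.88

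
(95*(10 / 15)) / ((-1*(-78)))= 95 / 117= 0.81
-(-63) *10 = 630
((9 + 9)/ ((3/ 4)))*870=20880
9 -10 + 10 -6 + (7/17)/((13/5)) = 698/221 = 3.16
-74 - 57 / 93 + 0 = -2313 / 31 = -74.61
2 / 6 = 1 / 3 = 0.33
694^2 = 481636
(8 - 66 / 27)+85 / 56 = 3565 / 504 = 7.07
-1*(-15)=15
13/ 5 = 2.60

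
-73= -73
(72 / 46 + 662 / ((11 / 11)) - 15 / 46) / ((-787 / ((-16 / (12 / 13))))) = 793234 / 54303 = 14.61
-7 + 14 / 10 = -28 / 5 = -5.60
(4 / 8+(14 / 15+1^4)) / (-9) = -73 / 270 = -0.27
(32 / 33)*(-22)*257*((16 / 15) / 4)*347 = -22829824 / 45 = -507329.42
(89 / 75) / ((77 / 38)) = 3382 / 5775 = 0.59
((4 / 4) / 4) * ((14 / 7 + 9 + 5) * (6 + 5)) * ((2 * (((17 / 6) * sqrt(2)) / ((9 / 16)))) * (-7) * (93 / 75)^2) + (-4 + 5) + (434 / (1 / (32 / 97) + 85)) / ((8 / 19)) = 35801 / 2817 - 80508736 * sqrt(2) / 16875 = -6734.35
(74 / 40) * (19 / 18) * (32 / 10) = 1406 / 225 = 6.25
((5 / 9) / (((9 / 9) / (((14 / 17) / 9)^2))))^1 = 980 / 210681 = 0.00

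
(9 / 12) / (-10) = -3 / 40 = -0.08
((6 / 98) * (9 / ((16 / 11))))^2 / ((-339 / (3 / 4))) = -88209 / 277824512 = -0.00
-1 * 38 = -38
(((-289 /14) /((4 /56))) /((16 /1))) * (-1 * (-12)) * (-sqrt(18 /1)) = 2601 * sqrt(2) /4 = 919.59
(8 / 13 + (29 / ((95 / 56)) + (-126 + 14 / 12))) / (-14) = 793783 / 103740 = 7.65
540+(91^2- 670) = 8151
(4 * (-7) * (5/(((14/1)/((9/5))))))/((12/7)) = -10.50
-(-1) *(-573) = -573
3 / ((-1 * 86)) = -3 / 86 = -0.03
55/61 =0.90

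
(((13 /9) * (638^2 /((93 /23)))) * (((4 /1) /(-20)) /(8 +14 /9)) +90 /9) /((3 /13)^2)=-10250378632 /179955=-56960.79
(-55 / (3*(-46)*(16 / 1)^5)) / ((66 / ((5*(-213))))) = -1775 / 289406976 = -0.00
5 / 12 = 0.42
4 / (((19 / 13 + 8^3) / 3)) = 52 / 2225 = 0.02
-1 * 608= -608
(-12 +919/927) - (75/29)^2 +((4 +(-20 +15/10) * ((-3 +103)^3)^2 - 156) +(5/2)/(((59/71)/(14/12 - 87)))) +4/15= -17018820810393417945209/919936260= -18500000000427.66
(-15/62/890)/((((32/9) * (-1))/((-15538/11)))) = -209763/1942336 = -0.11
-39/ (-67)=39/ 67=0.58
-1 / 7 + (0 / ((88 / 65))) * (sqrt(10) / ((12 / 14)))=-1 / 7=-0.14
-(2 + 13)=-15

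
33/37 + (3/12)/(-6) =0.85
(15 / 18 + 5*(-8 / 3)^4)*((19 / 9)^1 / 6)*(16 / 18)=1561610 / 19683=79.34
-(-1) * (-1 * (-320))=320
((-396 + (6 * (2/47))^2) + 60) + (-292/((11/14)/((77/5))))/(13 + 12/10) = -115900424/156839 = -738.98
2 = 2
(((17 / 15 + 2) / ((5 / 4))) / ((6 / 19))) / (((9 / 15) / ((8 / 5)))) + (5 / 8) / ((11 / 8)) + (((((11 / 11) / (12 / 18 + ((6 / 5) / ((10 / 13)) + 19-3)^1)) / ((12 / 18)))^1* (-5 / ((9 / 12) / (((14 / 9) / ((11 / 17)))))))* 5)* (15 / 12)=135790406 / 10149975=13.38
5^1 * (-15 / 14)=-75 / 14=-5.36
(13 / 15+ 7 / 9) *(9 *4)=296 / 5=59.20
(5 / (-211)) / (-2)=5 / 422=0.01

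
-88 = -88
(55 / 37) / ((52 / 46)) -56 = -52607 / 962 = -54.69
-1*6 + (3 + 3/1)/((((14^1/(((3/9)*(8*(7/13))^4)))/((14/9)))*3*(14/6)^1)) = 1267562/257049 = 4.93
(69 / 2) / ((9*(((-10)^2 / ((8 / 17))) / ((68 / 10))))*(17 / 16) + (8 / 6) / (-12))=19872 / 172061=0.12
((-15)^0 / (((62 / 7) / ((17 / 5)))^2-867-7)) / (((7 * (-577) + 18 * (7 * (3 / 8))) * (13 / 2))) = 8092 / 182078523471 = 0.00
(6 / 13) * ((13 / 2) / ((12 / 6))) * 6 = 9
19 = 19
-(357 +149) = -506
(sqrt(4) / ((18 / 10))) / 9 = 10 / 81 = 0.12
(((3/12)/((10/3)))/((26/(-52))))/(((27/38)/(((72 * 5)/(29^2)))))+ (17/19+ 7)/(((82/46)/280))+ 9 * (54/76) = 1633072475/1310278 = 1246.36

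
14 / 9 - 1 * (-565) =5099 / 9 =566.56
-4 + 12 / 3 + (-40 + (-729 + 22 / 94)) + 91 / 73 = -2633359 / 3431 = -767.52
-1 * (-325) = 325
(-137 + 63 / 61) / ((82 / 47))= -194909 / 2501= -77.93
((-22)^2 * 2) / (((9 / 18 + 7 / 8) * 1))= 704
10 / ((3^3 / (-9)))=-10 / 3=-3.33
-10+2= -8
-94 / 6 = -47 / 3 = -15.67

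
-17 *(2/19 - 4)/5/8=629/380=1.66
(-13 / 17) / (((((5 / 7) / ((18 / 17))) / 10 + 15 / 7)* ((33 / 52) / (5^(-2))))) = -56784 / 2603975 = -0.02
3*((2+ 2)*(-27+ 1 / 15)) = -1616 / 5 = -323.20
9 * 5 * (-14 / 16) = -315 / 8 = -39.38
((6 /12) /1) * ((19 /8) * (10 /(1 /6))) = 285 /4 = 71.25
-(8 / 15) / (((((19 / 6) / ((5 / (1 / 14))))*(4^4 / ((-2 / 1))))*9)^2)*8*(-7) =1715 / 155952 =0.01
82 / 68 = 41 / 34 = 1.21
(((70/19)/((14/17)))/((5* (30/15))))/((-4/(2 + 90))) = -391/38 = -10.29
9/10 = 0.90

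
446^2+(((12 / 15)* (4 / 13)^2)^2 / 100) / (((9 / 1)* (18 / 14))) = 287612768729668 / 1445900625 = 198916.00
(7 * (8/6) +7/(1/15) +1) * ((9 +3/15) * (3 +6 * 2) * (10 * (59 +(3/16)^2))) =300673135/32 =9396035.47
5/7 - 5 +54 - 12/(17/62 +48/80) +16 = 98620/1897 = 51.99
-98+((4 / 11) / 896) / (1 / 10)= -120731 / 1232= -98.00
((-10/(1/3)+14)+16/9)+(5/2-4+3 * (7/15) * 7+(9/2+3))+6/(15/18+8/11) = 25133/4635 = 5.42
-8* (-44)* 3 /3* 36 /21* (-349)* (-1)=1474176 /7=210596.57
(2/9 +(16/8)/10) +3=154/45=3.42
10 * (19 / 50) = 19 / 5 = 3.80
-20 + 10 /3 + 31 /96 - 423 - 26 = -14891 /32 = -465.34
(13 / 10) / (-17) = -13 / 170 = -0.08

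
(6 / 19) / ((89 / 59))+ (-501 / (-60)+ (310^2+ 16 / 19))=3250419957 / 33820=96109.40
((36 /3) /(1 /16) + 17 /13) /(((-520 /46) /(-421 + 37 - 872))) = 18148886 /845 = 21477.97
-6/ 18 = -1/ 3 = -0.33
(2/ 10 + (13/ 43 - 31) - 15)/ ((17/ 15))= -29346/ 731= -40.15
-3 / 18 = -1 / 6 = -0.17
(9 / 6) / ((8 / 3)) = 9 / 16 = 0.56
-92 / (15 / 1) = -6.13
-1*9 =-9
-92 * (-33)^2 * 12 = -1202256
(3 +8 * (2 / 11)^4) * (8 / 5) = 352408 / 73205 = 4.81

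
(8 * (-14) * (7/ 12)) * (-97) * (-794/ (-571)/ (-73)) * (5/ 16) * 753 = -2368110955/ 83366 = -28406.20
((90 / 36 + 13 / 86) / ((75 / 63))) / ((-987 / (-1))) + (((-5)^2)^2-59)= 566.00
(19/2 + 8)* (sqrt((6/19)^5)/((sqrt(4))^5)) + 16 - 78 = -62 + 315* sqrt(114)/109744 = -61.97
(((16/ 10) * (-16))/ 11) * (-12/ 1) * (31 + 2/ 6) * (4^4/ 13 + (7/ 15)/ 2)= 187001344/ 10725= 17436.02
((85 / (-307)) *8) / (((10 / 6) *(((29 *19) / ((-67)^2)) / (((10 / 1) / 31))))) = -18315120 / 5243867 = -3.49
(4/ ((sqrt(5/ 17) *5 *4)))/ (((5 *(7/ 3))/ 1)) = 3 *sqrt(85)/ 875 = 0.03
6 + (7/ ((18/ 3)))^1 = 43/ 6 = 7.17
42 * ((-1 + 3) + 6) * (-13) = -4368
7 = 7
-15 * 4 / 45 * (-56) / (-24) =-28 / 9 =-3.11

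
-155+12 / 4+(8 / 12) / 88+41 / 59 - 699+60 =-6154837 / 7788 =-790.30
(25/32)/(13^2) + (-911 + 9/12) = -910.25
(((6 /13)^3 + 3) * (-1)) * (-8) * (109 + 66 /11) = 6262440 /2197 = 2850.45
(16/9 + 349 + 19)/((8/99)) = 4576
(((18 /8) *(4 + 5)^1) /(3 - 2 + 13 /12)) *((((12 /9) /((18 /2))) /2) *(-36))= -25.92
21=21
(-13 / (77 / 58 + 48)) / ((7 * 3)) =-754 / 60081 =-0.01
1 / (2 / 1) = 1 / 2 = 0.50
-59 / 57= -1.04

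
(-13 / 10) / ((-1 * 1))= 13 / 10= 1.30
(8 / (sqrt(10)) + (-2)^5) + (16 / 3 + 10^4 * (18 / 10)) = 4 * sqrt(10) / 5 + 53920 / 3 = 17975.86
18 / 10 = 9 / 5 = 1.80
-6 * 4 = -24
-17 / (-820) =17 / 820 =0.02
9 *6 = 54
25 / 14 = 1.79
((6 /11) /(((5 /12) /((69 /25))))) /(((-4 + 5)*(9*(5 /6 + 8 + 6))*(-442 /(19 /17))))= -31464 /459762875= -0.00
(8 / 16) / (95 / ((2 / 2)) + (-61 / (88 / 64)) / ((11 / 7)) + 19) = 121 / 20756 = 0.01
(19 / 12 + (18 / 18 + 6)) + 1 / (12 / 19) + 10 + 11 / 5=671 / 30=22.37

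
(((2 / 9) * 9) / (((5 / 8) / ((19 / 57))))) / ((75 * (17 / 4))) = 64 / 19125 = 0.00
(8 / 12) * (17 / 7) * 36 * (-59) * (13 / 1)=-312936 / 7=-44705.14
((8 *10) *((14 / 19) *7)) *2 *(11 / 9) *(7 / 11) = 109760 / 171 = 641.87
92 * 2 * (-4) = -736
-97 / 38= -2.55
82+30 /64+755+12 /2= 26991 /32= 843.47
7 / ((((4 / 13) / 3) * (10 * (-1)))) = -273 / 40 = -6.82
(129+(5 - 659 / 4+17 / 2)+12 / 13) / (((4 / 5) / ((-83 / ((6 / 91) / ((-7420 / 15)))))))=-1195230295 / 72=-16600420.76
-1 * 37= -37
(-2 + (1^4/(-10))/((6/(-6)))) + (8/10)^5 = -9827/6250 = -1.57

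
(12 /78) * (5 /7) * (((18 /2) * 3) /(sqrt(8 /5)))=135 * sqrt(10) /182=2.35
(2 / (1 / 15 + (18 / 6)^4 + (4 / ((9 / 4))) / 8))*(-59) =-45 / 31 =-1.45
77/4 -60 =-163/4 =-40.75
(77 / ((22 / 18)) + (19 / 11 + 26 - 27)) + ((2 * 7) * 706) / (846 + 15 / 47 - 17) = 16216803 / 214379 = 75.65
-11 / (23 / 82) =-902 / 23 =-39.22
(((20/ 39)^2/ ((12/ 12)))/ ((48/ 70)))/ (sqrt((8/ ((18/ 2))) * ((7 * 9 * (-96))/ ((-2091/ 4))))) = 125 * sqrt(4879)/ 73008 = 0.12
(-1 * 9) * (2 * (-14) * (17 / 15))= 1428 / 5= 285.60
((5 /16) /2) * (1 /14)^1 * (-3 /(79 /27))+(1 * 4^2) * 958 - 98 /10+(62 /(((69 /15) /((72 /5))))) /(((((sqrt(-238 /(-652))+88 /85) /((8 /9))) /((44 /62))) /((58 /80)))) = 104673086862354769 /6775743011520 - 14750560 * sqrt(38794) /38289687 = 15372.33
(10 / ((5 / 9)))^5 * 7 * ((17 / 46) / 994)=8030664 / 1633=4917.74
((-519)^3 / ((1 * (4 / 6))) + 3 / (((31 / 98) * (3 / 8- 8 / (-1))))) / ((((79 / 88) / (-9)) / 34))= 11728269189509400 / 164083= 71477661851.07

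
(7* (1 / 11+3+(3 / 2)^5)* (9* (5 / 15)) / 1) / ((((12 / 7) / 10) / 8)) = 921445 / 88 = 10470.97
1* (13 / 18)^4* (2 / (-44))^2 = 28561 / 50808384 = 0.00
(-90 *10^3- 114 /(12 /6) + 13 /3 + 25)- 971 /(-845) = -90026.52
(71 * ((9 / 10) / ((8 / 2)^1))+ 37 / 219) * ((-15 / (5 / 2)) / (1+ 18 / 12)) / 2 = -141421 / 7300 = -19.37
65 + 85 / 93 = 6130 / 93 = 65.91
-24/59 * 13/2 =-156/59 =-2.64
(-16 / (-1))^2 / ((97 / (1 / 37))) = 256 / 3589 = 0.07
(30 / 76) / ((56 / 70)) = 75 / 152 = 0.49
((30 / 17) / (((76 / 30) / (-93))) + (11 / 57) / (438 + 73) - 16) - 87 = -83079215 / 495159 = -167.78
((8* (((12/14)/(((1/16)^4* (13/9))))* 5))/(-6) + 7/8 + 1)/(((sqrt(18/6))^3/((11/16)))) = -692055155* sqrt(3)/34944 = -34302.73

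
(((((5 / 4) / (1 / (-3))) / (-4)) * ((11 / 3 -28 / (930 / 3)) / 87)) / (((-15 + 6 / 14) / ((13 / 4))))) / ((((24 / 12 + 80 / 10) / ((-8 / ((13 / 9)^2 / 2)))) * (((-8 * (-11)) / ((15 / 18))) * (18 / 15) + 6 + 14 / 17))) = 74835 / 1516131136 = 0.00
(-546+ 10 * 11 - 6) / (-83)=442 / 83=5.33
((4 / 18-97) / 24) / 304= -871 / 65664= -0.01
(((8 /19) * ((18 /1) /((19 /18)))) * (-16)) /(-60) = 3456 /1805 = 1.91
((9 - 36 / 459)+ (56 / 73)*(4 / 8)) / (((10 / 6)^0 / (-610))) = -21132230 / 3723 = -5676.13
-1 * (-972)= 972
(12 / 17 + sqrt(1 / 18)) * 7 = 6.59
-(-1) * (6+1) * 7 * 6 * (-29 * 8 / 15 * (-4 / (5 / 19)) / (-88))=-785.43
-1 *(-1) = 1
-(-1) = 1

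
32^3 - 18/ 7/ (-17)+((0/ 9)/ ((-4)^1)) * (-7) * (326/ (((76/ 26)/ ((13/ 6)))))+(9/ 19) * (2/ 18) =74088909/ 2261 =32768.20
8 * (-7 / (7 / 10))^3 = -8000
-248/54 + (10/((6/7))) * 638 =200846/27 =7438.74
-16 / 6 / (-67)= 8 / 201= 0.04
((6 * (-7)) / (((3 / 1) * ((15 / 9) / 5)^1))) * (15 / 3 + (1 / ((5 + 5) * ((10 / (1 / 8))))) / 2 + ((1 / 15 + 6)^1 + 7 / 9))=-1193983 / 2400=-497.49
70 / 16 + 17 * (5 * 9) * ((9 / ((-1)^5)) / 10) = -5473 / 8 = -684.12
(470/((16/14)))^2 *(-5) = -13530125/16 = -845632.81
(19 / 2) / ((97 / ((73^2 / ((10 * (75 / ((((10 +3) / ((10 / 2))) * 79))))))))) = 103984777 / 727500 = 142.93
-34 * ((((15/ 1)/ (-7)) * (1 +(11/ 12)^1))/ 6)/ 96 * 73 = 142715/ 8064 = 17.70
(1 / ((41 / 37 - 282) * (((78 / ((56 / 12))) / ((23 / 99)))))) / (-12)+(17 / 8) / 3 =2046507937 / 2889170856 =0.71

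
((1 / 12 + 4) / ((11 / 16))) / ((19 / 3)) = 196 / 209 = 0.94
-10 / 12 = -5 / 6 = -0.83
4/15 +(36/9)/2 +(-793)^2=9432769/15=628851.27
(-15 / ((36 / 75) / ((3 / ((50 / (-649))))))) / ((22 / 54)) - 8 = 23831 / 8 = 2978.88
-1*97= -97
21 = 21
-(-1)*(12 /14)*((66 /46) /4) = 99 /322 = 0.31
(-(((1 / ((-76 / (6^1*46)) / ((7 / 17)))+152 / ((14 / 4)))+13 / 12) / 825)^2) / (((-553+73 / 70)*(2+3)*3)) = 2179489225 / 6637249042195464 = 0.00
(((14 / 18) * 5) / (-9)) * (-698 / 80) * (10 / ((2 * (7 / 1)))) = 1745 / 648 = 2.69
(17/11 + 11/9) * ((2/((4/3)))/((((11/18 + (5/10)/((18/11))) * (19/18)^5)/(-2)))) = -2070966528/299607979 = -6.91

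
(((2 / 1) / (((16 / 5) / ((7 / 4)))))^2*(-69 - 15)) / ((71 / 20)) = -128625 / 4544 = -28.31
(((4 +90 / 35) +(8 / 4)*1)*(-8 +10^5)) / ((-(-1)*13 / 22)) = 131989440 / 91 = 1450433.41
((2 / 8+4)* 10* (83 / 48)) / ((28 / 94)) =331585 / 1344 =246.72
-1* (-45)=45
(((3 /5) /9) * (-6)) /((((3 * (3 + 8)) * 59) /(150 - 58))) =-184 /9735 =-0.02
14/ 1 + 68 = 82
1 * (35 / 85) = 7 / 17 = 0.41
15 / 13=1.15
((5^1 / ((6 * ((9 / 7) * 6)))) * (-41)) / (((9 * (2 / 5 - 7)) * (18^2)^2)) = 0.00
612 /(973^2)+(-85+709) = 590759508 /946729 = 624.00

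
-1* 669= -669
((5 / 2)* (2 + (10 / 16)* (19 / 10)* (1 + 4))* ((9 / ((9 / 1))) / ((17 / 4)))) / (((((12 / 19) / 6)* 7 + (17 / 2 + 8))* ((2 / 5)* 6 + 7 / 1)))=12065 / 418676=0.03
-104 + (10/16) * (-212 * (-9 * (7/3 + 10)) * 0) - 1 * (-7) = -97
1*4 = 4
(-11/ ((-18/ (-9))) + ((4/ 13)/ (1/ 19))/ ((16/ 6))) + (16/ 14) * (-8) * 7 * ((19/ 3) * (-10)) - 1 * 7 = 157678/ 39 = 4043.03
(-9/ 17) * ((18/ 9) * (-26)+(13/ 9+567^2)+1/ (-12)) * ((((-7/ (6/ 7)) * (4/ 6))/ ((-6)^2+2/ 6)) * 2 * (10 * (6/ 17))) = 333539570/ 1853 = 179999.77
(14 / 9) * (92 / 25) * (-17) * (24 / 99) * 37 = -6481216 / 7425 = -872.89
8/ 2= 4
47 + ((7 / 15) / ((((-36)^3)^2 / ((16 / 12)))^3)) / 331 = 1015420471390585795377777963171847 / 21604690880650761603782509854720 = 47.00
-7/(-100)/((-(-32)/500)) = 35/32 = 1.09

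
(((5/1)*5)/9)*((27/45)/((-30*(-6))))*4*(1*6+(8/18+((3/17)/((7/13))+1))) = 8324/28917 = 0.29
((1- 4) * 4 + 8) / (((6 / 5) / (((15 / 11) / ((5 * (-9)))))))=10 / 99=0.10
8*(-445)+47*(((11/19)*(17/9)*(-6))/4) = -414629/114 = -3637.10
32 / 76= 8 / 19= 0.42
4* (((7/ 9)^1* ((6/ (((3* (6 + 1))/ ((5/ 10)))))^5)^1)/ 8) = 1/ 43218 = 0.00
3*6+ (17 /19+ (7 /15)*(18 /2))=2194 /95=23.09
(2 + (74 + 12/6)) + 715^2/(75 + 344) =543907/419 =1298.11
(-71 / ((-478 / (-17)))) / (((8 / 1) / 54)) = -32589 / 1912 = -17.04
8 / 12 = 2 / 3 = 0.67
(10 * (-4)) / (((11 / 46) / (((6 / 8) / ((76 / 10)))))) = -3450 / 209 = -16.51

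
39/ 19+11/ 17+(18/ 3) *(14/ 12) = 3133/ 323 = 9.70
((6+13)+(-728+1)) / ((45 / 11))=-2596 / 15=-173.07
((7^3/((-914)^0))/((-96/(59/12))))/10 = -20237/11520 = -1.76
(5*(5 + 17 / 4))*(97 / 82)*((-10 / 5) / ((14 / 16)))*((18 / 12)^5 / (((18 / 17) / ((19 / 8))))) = -156498345 / 73472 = -2130.04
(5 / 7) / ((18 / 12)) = 0.48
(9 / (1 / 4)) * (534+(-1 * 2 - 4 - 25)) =18108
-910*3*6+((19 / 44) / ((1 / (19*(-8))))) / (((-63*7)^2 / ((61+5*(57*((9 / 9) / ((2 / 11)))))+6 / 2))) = -35042764523 / 2139291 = -16380.55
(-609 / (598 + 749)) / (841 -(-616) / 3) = -609 / 1409411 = -0.00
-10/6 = -5/3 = -1.67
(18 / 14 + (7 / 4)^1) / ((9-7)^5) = 85 / 896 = 0.09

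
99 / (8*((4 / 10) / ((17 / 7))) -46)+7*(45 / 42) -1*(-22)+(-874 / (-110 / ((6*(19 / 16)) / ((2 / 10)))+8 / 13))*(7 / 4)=645.93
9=9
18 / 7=2.57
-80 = -80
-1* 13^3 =-2197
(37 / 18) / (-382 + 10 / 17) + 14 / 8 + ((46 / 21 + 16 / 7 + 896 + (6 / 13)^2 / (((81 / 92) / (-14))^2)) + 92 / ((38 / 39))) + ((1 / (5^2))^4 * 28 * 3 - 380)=55654454085049413821 / 83003978728125000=670.50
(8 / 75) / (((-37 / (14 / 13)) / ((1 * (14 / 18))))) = -0.00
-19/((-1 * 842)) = 19/842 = 0.02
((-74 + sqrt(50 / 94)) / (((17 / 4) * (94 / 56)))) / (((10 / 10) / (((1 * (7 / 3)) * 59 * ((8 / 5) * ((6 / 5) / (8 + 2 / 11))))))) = -331.80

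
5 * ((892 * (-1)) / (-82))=2230 / 41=54.39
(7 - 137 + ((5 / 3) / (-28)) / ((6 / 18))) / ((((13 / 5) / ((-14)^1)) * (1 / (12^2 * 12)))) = 15746400 / 13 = 1211261.54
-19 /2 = -9.50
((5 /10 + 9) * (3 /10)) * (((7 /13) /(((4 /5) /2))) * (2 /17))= 399 /884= 0.45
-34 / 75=-0.45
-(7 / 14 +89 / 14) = -48 / 7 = -6.86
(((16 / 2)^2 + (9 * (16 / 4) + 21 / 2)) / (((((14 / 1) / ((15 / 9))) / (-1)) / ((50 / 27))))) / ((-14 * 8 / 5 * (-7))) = -138125 / 889056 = -0.16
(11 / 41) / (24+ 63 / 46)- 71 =-3396631 / 47847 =-70.99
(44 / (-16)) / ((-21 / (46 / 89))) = 0.07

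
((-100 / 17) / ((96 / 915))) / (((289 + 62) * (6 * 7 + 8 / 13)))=-7625 / 2034288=-0.00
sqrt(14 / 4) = sqrt(14) / 2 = 1.87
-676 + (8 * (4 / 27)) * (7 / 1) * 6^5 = 63836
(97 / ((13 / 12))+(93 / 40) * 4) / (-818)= -12849 / 106340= -0.12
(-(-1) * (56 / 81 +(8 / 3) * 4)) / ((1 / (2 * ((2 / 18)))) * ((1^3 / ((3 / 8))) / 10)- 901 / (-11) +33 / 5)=25300 / 199827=0.13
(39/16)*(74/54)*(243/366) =4329/1952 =2.22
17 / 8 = 2.12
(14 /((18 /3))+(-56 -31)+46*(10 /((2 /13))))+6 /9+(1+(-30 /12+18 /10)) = 29063 /10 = 2906.30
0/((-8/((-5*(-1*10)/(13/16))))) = 0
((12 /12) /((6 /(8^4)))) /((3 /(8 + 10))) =4096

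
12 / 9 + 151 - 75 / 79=35878 / 237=151.38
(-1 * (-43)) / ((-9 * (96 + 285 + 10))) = -43 / 3519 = -0.01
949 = 949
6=6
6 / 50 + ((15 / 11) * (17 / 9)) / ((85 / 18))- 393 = -107892 / 275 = -392.33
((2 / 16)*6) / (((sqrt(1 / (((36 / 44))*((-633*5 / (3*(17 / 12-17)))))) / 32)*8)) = 18*sqrt(53805) / 187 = 22.33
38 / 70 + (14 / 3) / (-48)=1123 / 2520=0.45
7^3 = 343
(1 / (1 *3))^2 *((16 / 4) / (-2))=-2 / 9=-0.22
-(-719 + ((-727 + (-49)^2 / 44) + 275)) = 49123 / 44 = 1116.43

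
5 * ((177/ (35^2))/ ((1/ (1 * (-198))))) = -35046/ 245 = -143.04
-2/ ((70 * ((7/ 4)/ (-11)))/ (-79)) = -3476/ 245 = -14.19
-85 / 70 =-1.21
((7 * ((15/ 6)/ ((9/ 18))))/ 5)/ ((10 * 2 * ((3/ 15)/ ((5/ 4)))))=35/ 16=2.19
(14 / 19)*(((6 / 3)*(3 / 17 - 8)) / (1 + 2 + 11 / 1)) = -14 / 17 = -0.82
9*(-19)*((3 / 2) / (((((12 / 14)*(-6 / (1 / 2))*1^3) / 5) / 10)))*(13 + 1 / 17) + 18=1108449 / 68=16300.72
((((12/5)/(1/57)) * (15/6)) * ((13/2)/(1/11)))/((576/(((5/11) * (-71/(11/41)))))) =-3595085/704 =-5106.65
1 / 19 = 0.05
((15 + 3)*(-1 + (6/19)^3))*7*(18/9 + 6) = -6696144/6859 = -976.26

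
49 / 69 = 0.71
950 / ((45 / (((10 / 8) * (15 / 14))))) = 2375 / 84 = 28.27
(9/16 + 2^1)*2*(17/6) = 14.52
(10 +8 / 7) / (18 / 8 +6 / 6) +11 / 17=4.08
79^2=6241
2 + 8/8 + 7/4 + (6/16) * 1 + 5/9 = 409/72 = 5.68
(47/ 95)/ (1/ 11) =5.44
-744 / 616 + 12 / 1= 831 / 77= 10.79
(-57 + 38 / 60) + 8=-1451 / 30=-48.37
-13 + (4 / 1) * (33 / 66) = -11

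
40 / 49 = 0.82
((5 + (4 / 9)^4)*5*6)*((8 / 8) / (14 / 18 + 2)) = 66122 / 1215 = 54.42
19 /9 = 2.11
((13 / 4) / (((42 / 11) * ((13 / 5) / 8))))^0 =1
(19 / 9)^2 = 361 / 81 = 4.46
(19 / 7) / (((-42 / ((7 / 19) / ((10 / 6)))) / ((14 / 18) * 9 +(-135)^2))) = -9116 / 35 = -260.46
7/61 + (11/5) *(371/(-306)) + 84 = 7601489/93330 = 81.45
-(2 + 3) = -5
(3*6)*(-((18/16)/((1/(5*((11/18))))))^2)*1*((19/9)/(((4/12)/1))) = -1347.07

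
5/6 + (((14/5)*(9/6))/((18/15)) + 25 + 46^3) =292096/3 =97365.33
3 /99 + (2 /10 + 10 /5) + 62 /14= 7691 /1155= 6.66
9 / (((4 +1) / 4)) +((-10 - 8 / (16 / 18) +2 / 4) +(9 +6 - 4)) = -3 / 10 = -0.30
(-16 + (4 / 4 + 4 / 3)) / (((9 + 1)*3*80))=-41 / 7200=-0.01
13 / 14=0.93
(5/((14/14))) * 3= 15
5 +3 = 8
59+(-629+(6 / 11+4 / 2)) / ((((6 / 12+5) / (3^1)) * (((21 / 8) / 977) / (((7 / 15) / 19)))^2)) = -280066933189 / 9828225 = -28496.19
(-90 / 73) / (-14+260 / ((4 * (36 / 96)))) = -135 / 17447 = -0.01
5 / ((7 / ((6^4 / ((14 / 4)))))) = 12960 / 49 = 264.49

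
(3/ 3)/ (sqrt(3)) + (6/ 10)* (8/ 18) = 4/ 15 + sqrt(3)/ 3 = 0.84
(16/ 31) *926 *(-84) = -1244544/ 31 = -40146.58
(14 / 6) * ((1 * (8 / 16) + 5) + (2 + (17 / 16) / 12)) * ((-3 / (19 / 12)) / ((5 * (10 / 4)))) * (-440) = 112189 / 95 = 1180.94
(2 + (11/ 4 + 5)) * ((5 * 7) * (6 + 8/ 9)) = 14105/ 6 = 2350.83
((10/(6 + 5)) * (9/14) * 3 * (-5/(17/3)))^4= 16815125390625/2936017137361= 5.73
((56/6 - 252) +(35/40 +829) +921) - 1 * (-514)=48533/24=2022.21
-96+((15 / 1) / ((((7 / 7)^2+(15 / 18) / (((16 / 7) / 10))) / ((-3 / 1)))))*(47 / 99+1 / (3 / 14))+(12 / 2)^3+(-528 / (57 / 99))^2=744782602728 / 885533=841055.73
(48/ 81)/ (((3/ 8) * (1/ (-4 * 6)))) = -1024/ 27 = -37.93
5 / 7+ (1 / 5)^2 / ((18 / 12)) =389 / 525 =0.74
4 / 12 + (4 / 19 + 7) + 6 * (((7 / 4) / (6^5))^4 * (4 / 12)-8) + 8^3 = 4192862999552540586547 / 8891777326233157632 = 471.54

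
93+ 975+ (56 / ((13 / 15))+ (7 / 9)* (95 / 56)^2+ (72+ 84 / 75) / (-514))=382139959301 / 336772800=1134.71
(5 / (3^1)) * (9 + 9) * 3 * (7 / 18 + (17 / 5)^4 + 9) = 1609003 / 125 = 12872.02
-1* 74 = -74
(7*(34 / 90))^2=14161 / 2025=6.99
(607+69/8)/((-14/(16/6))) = -117.26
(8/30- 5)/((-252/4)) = 71/945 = 0.08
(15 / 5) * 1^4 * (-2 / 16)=-3 / 8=-0.38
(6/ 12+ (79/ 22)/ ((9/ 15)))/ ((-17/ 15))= -1070/ 187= -5.72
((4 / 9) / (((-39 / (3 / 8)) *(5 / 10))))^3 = -1 / 1601613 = -0.00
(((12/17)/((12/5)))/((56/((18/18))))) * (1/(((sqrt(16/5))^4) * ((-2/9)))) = -1125/487424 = -0.00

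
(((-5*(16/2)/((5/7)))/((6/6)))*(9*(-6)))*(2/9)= 672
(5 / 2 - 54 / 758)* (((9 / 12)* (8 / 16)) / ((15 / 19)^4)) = 239920961 / 102330000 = 2.34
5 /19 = 0.26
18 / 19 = 0.95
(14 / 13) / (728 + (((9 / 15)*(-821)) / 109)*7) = 0.00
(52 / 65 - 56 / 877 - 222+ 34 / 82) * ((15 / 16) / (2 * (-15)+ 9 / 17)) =674991409 / 96077104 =7.03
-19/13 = -1.46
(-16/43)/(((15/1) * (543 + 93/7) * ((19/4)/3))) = -224/7953495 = -0.00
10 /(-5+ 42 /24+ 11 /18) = -72 /19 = -3.79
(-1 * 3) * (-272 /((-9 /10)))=-2720 /3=-906.67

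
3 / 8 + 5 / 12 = 19 / 24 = 0.79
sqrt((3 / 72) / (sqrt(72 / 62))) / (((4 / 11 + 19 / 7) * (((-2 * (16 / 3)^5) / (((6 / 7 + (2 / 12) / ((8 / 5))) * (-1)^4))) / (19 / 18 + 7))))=-515185 * 31^(1 / 4) / 21206401024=-0.00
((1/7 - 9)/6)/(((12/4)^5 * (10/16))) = -248/25515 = -0.01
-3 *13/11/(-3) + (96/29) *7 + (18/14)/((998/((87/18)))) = 108576221/4457068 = 24.36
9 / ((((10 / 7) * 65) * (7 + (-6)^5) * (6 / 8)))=-42 / 2524925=-0.00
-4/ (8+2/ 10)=-0.49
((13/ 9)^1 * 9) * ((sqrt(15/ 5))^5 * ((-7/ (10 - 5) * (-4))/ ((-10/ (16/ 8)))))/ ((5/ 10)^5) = -104832 * sqrt(3)/ 25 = -7262.97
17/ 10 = 1.70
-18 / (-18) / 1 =1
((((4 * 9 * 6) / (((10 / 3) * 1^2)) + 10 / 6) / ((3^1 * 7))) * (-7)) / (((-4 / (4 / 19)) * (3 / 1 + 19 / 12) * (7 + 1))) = 997 / 31350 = 0.03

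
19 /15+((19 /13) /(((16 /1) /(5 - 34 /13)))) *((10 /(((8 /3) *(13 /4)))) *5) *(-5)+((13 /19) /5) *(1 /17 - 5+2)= -922957951 /170311440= -5.42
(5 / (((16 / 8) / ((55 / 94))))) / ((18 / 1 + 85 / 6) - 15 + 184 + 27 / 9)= 33 / 4606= 0.01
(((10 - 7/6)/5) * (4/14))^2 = 2809/11025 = 0.25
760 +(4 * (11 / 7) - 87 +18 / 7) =4773 / 7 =681.86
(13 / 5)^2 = 169 / 25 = 6.76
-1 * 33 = -33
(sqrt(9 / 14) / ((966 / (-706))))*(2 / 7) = -353*sqrt(14) / 7889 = -0.17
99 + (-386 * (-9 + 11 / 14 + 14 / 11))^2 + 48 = 42567576052 / 5929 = 7179554.07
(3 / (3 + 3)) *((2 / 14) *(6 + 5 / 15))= 0.45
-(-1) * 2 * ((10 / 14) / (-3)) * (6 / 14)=-10 / 49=-0.20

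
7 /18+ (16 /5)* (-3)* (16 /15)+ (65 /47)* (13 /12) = -353327 /42300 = -8.35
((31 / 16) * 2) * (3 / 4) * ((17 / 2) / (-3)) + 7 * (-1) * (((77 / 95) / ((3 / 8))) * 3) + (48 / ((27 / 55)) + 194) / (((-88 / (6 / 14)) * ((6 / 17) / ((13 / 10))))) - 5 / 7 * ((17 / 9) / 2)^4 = -182533227293 / 3071597760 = -59.43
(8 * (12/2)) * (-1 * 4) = -192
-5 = -5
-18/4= -4.50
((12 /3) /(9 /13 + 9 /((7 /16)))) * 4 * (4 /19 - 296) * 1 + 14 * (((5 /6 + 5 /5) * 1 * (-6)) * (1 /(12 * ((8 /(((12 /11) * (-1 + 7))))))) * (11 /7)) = -3515737 /14706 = -239.07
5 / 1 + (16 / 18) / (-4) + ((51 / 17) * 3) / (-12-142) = 4.72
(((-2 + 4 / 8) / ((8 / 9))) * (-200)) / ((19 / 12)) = 4050 / 19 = 213.16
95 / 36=2.64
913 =913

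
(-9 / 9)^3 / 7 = -1 / 7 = -0.14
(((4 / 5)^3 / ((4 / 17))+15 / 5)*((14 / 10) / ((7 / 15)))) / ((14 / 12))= 13.31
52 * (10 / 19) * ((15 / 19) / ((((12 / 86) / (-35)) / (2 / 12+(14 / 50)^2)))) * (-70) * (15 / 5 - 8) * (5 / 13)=-193633300 / 1083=-178793.44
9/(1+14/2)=9/8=1.12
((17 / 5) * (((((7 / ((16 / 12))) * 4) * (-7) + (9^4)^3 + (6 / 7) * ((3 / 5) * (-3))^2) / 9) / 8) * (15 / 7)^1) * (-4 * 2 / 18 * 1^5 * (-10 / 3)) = 280075956867304 / 6615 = 42339524847.67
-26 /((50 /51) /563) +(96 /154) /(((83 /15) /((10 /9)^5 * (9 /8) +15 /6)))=-158092456681 /10588725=-14930.26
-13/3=-4.33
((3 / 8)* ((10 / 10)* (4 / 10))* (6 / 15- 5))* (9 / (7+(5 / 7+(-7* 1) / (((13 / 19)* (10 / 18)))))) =6279 / 10820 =0.58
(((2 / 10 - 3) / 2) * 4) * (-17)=476 / 5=95.20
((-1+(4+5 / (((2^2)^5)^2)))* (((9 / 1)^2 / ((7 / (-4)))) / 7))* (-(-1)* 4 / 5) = -254804373 / 16056320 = -15.87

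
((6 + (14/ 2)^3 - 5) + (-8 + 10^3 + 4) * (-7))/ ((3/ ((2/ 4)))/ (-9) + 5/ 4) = -11362.29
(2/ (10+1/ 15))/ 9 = 10/ 453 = 0.02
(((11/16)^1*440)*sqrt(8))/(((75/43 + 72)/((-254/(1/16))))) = -105724960*sqrt(2)/3171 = -47151.58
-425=-425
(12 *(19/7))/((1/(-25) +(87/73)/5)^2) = 189845625/229327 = 827.84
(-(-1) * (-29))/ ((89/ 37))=-1073/ 89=-12.06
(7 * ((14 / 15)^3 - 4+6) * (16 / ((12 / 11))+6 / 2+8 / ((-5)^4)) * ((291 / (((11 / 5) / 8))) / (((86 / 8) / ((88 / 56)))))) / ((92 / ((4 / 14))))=488440172512 / 2920640625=167.24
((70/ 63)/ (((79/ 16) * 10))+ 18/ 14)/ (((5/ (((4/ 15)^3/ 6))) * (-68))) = -3064/ 251960625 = -0.00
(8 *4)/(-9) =-32/9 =-3.56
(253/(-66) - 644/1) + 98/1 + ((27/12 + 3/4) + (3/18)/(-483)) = -546.83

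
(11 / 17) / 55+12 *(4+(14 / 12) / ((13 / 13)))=5271 / 85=62.01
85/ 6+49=379/ 6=63.17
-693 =-693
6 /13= 0.46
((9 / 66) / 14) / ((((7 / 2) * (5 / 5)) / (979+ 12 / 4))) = 1473 / 539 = 2.73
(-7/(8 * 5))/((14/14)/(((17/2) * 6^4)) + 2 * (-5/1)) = 1377/78685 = 0.02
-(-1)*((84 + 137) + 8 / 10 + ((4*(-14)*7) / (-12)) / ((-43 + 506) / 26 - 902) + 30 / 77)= 5898663101 / 26552295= 222.15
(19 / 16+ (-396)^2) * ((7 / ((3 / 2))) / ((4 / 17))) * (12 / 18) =298579925 / 144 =2073471.70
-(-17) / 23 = 17 / 23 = 0.74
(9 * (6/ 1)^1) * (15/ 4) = 405/ 2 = 202.50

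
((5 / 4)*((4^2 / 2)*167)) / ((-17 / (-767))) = 1280890 / 17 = 75346.47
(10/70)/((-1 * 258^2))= -1/465948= -0.00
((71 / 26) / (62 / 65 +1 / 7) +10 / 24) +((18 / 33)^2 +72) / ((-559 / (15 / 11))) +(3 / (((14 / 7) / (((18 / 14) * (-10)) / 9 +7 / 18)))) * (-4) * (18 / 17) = 4949348529287 / 530174232588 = 9.34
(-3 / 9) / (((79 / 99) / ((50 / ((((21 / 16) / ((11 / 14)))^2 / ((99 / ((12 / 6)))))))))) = -70276800 / 189679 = -370.50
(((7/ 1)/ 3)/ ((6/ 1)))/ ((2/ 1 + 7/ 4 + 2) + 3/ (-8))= 0.07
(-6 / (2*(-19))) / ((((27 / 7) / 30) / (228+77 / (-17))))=274.44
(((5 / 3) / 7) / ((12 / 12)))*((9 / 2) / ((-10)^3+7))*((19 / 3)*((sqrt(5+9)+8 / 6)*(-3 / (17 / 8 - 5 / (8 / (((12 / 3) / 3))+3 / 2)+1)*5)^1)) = 7600 / 136703+5700*sqrt(14) / 136703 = 0.21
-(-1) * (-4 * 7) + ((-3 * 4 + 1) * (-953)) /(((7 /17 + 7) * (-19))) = -245243 /2394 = -102.44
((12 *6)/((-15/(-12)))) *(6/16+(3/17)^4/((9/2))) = 9025452/417605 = 21.61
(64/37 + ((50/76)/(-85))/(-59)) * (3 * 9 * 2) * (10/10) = 65865987/705109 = 93.41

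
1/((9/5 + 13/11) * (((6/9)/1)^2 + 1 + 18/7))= 315/3772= 0.08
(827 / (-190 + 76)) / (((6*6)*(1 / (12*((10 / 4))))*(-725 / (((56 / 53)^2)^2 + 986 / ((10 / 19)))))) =15.63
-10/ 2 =-5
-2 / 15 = -0.13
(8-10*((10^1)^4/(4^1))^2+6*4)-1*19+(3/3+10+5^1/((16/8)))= -124999947/2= -62499973.50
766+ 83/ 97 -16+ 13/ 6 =438259/ 582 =753.02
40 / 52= 10 / 13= 0.77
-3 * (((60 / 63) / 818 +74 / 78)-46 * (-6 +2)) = -20650949 / 37219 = -554.85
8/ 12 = 2/ 3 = 0.67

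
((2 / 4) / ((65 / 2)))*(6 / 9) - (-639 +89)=107252 / 195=550.01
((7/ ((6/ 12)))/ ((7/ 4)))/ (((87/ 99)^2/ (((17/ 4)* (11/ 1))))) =407286/ 841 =484.29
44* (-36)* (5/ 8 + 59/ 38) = -65538/ 19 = -3449.37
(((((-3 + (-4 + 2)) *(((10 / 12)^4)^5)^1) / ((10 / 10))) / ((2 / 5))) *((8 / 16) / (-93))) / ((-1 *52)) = -2384185791015625 / 70724728864578207744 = -0.00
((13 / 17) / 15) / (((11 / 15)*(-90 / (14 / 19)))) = -91 / 159885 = -0.00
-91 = -91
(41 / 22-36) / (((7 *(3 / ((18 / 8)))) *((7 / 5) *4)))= -11265 / 17248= -0.65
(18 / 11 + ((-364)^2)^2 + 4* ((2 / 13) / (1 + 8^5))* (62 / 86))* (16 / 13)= 5145179297976814112 / 238132323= 21606387714.01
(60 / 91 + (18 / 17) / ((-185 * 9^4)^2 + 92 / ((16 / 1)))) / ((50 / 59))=177323261797326354 / 227915491857897025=0.78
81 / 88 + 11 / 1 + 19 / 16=2307 / 176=13.11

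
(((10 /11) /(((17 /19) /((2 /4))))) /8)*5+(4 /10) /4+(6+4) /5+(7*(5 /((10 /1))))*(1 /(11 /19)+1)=89483 /7480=11.96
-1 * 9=-9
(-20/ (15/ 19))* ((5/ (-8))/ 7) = 95/ 42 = 2.26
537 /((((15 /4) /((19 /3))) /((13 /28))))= 44213 /105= 421.08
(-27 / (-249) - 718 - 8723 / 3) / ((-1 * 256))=14.16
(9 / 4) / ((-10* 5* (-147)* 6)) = 1 / 19600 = 0.00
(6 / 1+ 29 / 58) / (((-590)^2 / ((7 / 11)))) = 91 / 7658200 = 0.00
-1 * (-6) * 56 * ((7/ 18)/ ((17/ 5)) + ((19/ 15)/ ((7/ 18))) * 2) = 567944/ 255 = 2227.23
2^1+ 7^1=9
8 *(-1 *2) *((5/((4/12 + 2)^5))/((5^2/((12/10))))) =-23328/420175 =-0.06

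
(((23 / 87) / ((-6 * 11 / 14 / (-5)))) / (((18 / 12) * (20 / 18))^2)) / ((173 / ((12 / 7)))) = 276 / 275935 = 0.00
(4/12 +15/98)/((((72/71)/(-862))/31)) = -135654233/10584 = -12816.92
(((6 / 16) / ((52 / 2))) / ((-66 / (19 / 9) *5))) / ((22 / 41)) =-779 / 4530240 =-0.00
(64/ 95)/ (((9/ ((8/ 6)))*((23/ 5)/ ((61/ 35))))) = 15616/ 412965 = 0.04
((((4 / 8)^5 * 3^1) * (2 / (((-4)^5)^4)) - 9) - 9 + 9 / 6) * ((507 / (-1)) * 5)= 735837161772802635 / 17592186044416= 41827.50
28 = 28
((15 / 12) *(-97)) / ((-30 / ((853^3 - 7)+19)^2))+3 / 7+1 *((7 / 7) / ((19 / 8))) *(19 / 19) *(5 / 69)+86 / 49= 800098497891864807741277 / 513912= 1556878410879420616.26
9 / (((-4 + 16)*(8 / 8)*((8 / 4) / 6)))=9 / 4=2.25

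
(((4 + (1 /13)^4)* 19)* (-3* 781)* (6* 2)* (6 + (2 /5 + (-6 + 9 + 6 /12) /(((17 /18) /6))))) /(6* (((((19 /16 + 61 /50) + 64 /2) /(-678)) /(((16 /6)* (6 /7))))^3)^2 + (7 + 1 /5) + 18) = -33052298317588922860796155460480177012736000000000000 /13612240956018424326621639557535209469438411017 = -2428130.56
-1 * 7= -7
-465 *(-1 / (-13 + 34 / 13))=-44.78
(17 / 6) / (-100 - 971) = -1 / 378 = -0.00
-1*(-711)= 711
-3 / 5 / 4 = -3 / 20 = -0.15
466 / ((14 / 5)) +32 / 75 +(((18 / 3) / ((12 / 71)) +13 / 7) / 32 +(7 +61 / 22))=65713171 / 369600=177.80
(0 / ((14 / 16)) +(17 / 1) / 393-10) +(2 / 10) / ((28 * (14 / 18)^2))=-9.94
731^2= 534361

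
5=5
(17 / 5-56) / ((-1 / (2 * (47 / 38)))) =12361 / 95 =130.12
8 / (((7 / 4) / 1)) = 32 / 7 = 4.57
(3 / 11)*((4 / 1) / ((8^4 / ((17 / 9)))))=0.00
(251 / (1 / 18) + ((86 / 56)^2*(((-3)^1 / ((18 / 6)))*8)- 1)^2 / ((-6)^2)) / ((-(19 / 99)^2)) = -1705223936889 / 13868176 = -122959.50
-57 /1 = -57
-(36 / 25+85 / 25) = -121 / 25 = -4.84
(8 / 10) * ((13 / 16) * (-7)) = -91 / 20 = -4.55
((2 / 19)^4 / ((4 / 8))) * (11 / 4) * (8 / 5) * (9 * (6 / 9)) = 4224 / 651605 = 0.01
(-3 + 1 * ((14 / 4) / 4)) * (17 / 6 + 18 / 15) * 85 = -34969 / 48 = -728.52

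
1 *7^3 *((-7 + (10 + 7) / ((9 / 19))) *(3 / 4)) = 22295 / 3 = 7431.67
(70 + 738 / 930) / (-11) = -10973 / 1705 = -6.44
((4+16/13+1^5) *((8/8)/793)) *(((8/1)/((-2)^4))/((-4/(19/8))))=-1539/659776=-0.00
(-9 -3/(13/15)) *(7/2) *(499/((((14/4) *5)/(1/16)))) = -40419/520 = -77.73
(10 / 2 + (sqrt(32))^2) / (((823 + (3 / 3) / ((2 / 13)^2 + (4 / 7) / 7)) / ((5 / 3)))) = 161320 / 2177811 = 0.07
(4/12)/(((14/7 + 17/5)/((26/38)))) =65/1539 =0.04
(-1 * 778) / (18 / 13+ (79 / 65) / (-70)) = -3539900 / 6221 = -569.02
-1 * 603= -603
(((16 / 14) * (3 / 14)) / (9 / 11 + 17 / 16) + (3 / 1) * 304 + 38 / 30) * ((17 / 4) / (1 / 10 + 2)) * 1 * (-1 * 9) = -16636.87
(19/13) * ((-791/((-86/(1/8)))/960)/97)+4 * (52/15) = 769938683/55524352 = 13.87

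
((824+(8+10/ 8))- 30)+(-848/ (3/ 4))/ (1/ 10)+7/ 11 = -1386367/ 132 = -10502.78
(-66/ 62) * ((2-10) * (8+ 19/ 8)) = 2739/ 31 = 88.35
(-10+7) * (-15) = 45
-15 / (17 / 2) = -30 / 17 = -1.76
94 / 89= 1.06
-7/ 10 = -0.70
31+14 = 45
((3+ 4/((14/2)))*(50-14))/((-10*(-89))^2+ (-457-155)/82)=18450/113665279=0.00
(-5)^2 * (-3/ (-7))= 10.71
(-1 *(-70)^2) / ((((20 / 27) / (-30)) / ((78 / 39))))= 396900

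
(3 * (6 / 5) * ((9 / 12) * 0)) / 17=0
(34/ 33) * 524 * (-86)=-1532176/ 33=-46429.58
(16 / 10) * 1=1.60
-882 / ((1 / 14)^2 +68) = -19208 / 1481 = -12.97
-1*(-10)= 10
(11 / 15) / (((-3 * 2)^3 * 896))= -11 / 2903040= -0.00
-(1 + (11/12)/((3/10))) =-73/18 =-4.06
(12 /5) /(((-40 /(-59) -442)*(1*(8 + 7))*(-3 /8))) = 944 /976425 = 0.00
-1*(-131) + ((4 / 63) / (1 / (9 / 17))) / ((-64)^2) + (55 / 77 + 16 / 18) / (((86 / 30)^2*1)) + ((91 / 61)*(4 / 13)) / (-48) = 5409048283327 / 41232049152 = 131.19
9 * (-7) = -63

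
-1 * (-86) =86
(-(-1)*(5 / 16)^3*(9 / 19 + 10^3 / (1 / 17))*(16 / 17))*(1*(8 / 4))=40376125 / 41344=976.59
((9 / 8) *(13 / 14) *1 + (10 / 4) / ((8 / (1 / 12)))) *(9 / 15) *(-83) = -119437 / 2240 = -53.32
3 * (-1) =-3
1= 1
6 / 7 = 0.86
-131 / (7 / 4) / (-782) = 262 / 2737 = 0.10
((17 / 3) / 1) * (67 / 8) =1139 / 24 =47.46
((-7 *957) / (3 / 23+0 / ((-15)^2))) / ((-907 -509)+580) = 4669 / 76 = 61.43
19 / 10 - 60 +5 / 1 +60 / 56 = -1821 / 35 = -52.03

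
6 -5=1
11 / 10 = 1.10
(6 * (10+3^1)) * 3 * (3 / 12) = 58.50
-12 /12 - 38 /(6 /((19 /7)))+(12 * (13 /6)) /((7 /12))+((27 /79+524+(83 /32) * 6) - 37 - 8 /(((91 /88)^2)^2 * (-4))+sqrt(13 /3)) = sqrt(39) /3+138088155046805 /260036252112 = 533.12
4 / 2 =2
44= 44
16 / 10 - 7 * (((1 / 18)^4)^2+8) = -2997429276707 / 55099802880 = -54.40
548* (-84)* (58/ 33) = -889952/ 11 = -80904.73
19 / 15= 1.27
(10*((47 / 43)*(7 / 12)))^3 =4451411125 / 17173512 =259.20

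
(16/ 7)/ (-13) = -16/ 91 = -0.18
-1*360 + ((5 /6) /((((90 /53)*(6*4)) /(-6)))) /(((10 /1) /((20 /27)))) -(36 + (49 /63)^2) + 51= -345.61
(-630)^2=396900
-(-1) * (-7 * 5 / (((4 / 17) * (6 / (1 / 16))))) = -595 / 384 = -1.55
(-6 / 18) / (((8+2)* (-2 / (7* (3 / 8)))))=7 / 160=0.04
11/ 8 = 1.38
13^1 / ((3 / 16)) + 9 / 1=235 / 3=78.33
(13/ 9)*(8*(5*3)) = 173.33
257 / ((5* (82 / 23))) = 5911 / 410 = 14.42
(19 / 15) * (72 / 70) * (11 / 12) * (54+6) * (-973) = -348612 / 5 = -69722.40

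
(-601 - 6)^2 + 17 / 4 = 1473813 / 4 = 368453.25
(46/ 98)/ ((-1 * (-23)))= 1/ 49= 0.02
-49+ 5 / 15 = -146 / 3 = -48.67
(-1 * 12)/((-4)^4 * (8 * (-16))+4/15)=45/122879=0.00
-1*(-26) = 26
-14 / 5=-2.80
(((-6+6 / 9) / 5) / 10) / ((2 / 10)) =-0.53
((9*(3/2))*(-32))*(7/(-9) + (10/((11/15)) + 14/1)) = -127632/11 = -11602.91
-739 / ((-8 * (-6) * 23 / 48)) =-32.13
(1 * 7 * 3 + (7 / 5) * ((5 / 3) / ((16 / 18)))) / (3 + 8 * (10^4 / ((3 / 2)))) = 567 / 1280072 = 0.00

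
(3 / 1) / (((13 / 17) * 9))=17 / 39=0.44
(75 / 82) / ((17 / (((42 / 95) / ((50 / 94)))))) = 2961 / 66215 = 0.04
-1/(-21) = 1/21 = 0.05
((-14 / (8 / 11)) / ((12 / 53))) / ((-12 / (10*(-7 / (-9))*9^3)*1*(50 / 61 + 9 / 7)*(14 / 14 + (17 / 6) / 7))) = 11527213005 / 848656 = 13582.90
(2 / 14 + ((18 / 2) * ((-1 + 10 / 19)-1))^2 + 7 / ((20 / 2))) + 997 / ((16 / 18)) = 131240171 / 101080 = 1298.38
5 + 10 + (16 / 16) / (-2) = 29 / 2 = 14.50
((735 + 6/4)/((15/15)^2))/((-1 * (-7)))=1473/14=105.21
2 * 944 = 1888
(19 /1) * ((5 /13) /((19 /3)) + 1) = 262 /13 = 20.15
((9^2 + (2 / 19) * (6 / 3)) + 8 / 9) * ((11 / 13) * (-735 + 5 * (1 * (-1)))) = -114277460 / 2223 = -51406.86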